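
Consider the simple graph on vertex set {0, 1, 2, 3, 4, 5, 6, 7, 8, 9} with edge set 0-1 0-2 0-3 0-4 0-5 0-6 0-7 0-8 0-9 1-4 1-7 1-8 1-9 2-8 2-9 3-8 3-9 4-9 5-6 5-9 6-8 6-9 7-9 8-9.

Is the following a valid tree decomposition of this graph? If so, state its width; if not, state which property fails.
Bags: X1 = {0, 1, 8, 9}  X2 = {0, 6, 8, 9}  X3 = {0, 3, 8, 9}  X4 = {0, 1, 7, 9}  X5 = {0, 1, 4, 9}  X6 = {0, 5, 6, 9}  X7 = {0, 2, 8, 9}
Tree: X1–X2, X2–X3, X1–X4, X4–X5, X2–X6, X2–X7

Vertex coverage: the bags together contain {0, 1, 2, 3, 4, 5, 6, 7, 8, 9}, the full vertex set. Edge coverage: each edge of G has both endpoints in at least one bag. Running intersection: for every vertex, the bags containing it form a connected subtree. All three properties hold, so this is a valid tree decomposition of width max|bag| − 1 = 3, and hence tw(G) ≤ 3.

Yes; width 3.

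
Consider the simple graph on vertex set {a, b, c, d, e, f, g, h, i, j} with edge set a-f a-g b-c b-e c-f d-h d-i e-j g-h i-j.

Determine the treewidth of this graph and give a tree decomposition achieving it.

Every bag has size at most 3, so the width is 3 − 1 = 2 and tw(G) ≤ 2. For the lower bound, G contains the cycle d–h–g–a–f–c–b–e–j–i–d, so G is not a forest; only forests have treewidth ≤ 1, hence tw(G) ≥ 2. Hence tw(G) = 2 exactly.

Treewidth 2.
Bags: B1 = {d, g, h}  B2 = {a, d, g}  B3 = {a, d, f}  B4 = {c, d, f}  B5 = {b, c, d}  B6 = {b, d, e}  B7 = {d, e, j}  B8 = {d, i, j}
Tree: B1–B2, B2–B3, B3–B4, B4–B5, B5–B6, B6–B7, B7–B8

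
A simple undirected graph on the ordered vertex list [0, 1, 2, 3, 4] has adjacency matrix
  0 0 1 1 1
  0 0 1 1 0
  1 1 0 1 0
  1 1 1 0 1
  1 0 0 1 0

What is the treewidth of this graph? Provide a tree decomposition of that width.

Treewidth 2.
Bags: B1 = {0, 3, 4}  B2 = {0, 2, 3}  B3 = {1, 2, 3}
Tree: B1–B2, B2–B3

The largest bag has 3 vertices, giving width 2; this decomposition certifies tw(G) ≤ 2. On the other hand G contains the 3-clique {0, 2, 3}. A clique must lie in a single bag of any decomposition, so no decomposition can have width below 2. Hence tw(G) = 2 exactly.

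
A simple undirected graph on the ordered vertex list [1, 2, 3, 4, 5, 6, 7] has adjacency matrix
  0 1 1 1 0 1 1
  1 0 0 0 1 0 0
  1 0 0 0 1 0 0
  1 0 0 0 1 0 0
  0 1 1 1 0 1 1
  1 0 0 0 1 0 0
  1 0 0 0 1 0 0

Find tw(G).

A width-2 tree decomposition is:
Bags: B1 = {1, 3, 5}  B2 = {1, 5, 7}  B3 = {1, 4, 5}  B4 = {1, 5, 6}  B5 = {1, 2, 5}
Tree: B1–B2, B2–B3, B3–B4, B4–B5
The largest bag has 3 vertices, giving width 2; this decomposition certifies tw(G) ≤ 2. Since 5–3–1–7–5 is a cycle in G, G is not acyclic. Forests are exactly the graphs of treewidth ≤ 1, so tw(G) ≥ 2. Hence tw(G) = 2 exactly.

2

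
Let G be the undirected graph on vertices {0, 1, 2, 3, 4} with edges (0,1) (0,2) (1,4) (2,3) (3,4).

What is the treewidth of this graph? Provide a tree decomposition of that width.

The largest bag has 3 vertices, giving width 2; this decomposition certifies tw(G) ≤ 2. The edges 4–3–2–0–1–4 form a cycle, so G is not a tree and its treewidth is at least 2. Combining the bounds, tw(G) = 2.

Treewidth 2.
One such decomposition:
Bags: B1 = {2, 3, 4}  B2 = {0, 2, 4}  B3 = {0, 1, 4}
Tree: B1–B2, B2–B3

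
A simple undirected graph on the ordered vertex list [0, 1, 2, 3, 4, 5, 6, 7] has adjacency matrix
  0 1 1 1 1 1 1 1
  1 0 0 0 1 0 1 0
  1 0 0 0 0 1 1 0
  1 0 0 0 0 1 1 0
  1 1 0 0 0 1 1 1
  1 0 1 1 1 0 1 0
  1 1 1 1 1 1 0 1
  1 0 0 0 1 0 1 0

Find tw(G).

A width-3 tree decomposition is:
Bags: B1 = {0, 4, 5, 6}  B2 = {0, 3, 5, 6}  B3 = {0, 4, 6, 7}  B4 = {0, 1, 4, 6}  B5 = {0, 2, 5, 6}
Tree: B1–B2, B1–B3, B3–B4, B1–B5
Every bag has size at most 4, so the width is 4 − 1 = 3 and tw(G) ≤ 3. On the other hand G contains the 4-clique {0, 2, 5, 6}. A clique must lie in a single bag of any decomposition, so no decomposition can have width below 3. The upper and lower bounds meet at 3, so that is the treewidth.

3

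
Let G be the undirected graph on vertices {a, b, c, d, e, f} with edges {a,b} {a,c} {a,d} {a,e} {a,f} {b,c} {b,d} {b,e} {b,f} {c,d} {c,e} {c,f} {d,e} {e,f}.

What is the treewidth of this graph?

4

A width-4 tree decomposition is:
Bags: B1 = {a, b, c, e, f}  B2 = {a, b, c, d, e}
Tree: B1–B2
Each bag holds 5 vertices, so the decomposition has width 4, which upper-bounds the treewidth. On the other hand G contains the 5-clique {a, b, c, d, e}. A clique must lie in a single bag of any decomposition, so no decomposition can have width below 4. Therefore the treewidth is 4.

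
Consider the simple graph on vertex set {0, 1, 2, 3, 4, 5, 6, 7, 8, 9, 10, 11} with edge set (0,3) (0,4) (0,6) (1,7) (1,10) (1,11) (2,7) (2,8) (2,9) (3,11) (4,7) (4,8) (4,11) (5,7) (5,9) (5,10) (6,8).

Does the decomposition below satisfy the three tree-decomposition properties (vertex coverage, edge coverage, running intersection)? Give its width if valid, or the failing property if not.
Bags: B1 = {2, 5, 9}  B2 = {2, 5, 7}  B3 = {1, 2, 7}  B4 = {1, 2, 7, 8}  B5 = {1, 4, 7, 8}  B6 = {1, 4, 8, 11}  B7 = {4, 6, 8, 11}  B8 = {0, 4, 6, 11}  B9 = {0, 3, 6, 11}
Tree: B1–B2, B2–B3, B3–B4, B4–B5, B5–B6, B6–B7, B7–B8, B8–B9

No — vertex 10 appears in no bag.

A tree decomposition must satisfy three properties: every vertex lies in some bag; for every edge, both endpoints lie together in some bag; and for every vertex, the bags containing it form a connected subtree. Here vertex 10 appears in no bag, so the decomposition is invalid.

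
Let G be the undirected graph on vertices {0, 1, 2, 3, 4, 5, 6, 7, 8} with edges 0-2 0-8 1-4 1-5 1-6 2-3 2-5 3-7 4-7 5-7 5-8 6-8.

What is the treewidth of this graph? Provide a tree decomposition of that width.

Every bag has size at most 4, so the width is 4 − 1 = 3 and tw(G) ≤ 3. For the lower bound: the 4 vertex sets {1,4,6}, {8}, {5}, {0,2,3,7} are disjoint, each induces a connected subgraph, and every pair is joined by at least one edge of G. Contracting each set to a single vertex therefore yields K_{4} as a minor, and since treewidth is minor-monotone, tw(G) ≥ tw(K_{4}) = 3. Therefore the treewidth is 3.

Treewidth 3.
One optimal decomposition is:
Bags: B1 = {1, 4, 6, 8}  B2 = {1, 4, 5, 8}  B3 = {4, 5, 7, 8}  B4 = {0, 5, 7, 8}  B5 = {0, 2, 5, 7}  B6 = {0, 2, 3, 7}
Tree: B1–B2, B2–B3, B3–B4, B4–B5, B5–B6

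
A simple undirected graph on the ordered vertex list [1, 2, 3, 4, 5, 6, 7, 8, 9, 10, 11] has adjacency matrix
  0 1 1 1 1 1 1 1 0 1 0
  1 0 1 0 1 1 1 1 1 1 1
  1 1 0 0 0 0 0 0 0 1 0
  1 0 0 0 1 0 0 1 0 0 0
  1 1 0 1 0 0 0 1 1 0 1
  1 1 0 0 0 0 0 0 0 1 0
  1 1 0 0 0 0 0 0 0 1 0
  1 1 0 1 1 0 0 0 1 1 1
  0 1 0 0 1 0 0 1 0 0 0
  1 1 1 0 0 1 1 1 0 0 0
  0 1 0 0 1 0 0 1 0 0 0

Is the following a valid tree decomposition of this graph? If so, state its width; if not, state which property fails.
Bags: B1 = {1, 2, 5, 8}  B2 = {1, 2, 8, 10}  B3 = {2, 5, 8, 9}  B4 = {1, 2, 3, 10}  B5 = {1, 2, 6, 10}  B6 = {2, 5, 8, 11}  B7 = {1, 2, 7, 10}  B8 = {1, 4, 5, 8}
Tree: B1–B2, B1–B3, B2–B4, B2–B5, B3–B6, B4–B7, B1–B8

Checking the three conditions: (i) the bags cover all of {1, 2, 3, 4, 5, 6, 7, 8, 9, 10, 11}; (ii) for each edge, some bag contains both endpoints; (iii) the bags containing any fixed vertex form a subtree. All hold, so the decomposition is valid with width 4 − 1 = 3.

Yes; width 3.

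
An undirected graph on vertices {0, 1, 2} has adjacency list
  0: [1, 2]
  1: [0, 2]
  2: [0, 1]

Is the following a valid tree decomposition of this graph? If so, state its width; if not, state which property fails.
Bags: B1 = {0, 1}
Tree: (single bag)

No — vertex 2 appears in no bag.

A tree decomposition must satisfy three properties: every vertex lies in some bag; for every edge, both endpoints lie together in some bag; and for every vertex, the bags containing it form a connected subtree. Here vertex 2 appears in no bag, so the decomposition is invalid.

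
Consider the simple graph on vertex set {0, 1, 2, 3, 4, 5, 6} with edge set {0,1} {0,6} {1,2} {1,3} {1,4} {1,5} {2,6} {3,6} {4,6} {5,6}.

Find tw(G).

A width-2 tree decomposition is:
Bags: B1 = {1, 5, 6}  B2 = {1, 2, 6}  B3 = {1, 3, 6}  B4 = {1, 4, 6}  B5 = {0, 1, 6}
Tree: B1–B2, B2–B3, B3–B4, B4–B5
Every bag has size at most 3, so the width is 3 − 1 = 2 and tw(G) ≤ 2. Since 6–5–1–2–6 is a cycle in G, G is not acyclic. Forests are exactly the graphs of treewidth ≤ 1, so tw(G) ≥ 2. The upper and lower bounds meet at 2, so that is the treewidth.

2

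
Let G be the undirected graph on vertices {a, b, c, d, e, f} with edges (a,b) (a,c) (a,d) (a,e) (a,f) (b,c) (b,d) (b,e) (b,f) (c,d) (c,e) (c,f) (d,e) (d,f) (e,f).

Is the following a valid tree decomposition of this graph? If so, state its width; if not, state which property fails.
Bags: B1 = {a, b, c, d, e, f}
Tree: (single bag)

Yes; width 5.

Vertex coverage: the bags together contain {a, b, c, d, e, f}, the full vertex set. Edge coverage: each edge of G has both endpoints in at least one bag. Running intersection: for every vertex, the bags containing it form a connected subtree. All three properties hold, so this is a valid tree decomposition of width max|bag| − 1 = 5, and hence tw(G) ≤ 5.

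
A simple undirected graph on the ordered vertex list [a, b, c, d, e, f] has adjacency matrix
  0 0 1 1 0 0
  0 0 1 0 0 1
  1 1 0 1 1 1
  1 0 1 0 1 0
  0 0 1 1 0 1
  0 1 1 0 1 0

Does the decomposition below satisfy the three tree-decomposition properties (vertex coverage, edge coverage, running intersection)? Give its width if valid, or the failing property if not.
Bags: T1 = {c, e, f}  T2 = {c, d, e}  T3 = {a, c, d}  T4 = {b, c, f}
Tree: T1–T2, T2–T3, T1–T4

Checking the three conditions: (i) the bags cover all of {a, b, c, d, e, f}; (ii) for each edge, some bag contains both endpoints; (iii) the bags containing any fixed vertex form a subtree. All hold, so the decomposition is valid with width 3 − 1 = 2.

Yes; width 2.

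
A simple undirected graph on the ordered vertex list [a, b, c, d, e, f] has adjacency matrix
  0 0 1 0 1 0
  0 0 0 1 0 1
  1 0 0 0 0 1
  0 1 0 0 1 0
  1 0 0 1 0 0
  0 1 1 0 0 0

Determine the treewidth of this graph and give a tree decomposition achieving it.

Every bag has size at most 3, so the width is 3 − 1 = 2 and tw(G) ≤ 2. Since a–c–f–b–d–e–a is a cycle in G, G is not acyclic. Forests are exactly the graphs of treewidth ≤ 1, so tw(G) ≥ 2. Hence tw(G) = 2 exactly.

Treewidth 2.
One optimal decomposition is:
Bags: B1 = {a, c, f}  B2 = {a, b, f}  B3 = {a, b, d}  B4 = {a, d, e}
Tree: B1–B2, B2–B3, B3–B4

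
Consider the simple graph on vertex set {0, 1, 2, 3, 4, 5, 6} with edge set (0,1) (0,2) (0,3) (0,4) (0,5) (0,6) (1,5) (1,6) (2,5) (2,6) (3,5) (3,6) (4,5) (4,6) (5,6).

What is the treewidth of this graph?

3

A width-3 tree decomposition is:
Bags: B1 = {0, 4, 5, 6}  B2 = {0, 3, 5, 6}  B3 = {0, 2, 5, 6}  B4 = {0, 1, 5, 6}
Tree: B1–B2, B2–B3, B2–B4
Each bag holds 4 vertices, so the decomposition has width 3, which upper-bounds the treewidth. Conversely, {0, 1, 5, 6} is a clique of size 4, and the vertices of any clique must share a bag in every tree decomposition; so some bag has ≥ 4 vertices and tw(G) ≥ 3. Combining the bounds, tw(G) = 3.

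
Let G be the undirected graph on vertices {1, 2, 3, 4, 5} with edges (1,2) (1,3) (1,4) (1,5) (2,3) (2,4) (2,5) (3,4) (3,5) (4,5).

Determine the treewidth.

A width-4 tree decomposition is:
Bags: B1 = {1, 2, 3, 4, 5}
Tree: (single bag)
A single bag containing all 5 vertices is trivially a valid decomposition of width 4. On the other hand G contains the 5-clique {1, 2, 3, 4, 5}. A clique must lie in a single bag of any decomposition, so no decomposition can have width below 4. Hence tw(G) = 4 exactly.

4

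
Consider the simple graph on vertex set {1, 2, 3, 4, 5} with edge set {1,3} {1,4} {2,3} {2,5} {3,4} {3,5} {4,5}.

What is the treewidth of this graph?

2

A width-2 tree decomposition is:
Bags: B1 = {2, 3, 5}  B2 = {3, 4, 5}  B3 = {1, 3, 4}
Tree: B1–B2, B2–B3
The largest bag has 3 vertices, giving width 2; this decomposition certifies tw(G) ≤ 2. On the other hand G contains the 3-clique {2, 3, 5}. A clique must lie in a single bag of any decomposition, so no decomposition can have width below 2. Hence tw(G) = 2 exactly.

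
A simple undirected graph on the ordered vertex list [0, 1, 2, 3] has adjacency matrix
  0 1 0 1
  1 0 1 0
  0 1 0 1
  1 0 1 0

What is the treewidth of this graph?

2

A width-2 tree decomposition is:
Bags: B1 = {0, 1, 3}  B2 = {1, 2, 3}
Tree: B1–B2
Each bag holds 3 vertices, so the decomposition has width 2, which upper-bounds the treewidth. The edges 1–0–3–2–1 form a cycle, so G is not a tree and its treewidth is at least 2. Hence tw(G) = 2 exactly.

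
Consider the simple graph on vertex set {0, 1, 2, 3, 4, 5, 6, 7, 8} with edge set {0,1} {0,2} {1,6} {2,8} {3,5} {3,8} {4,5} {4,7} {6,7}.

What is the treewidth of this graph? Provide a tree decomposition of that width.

Treewidth 2.
One optimal decomposition is:
Bags: B1 = {3, 5, 8}  B2 = {2, 5, 8}  B3 = {0, 2, 5}  B4 = {0, 1, 5}  B5 = {1, 5, 6}  B6 = {5, 6, 7}  B7 = {4, 5, 7}
Tree: B1–B2, B2–B3, B3–B4, B4–B5, B5–B6, B6–B7

Every bag has size at most 3, so the width is 3 − 1 = 2 and tw(G) ≤ 2. Since 5–3–8–2–0–1–6–7–4–5 is a cycle in G, G is not acyclic. Forests are exactly the graphs of treewidth ≤ 1, so tw(G) ≥ 2. Therefore the treewidth is 2.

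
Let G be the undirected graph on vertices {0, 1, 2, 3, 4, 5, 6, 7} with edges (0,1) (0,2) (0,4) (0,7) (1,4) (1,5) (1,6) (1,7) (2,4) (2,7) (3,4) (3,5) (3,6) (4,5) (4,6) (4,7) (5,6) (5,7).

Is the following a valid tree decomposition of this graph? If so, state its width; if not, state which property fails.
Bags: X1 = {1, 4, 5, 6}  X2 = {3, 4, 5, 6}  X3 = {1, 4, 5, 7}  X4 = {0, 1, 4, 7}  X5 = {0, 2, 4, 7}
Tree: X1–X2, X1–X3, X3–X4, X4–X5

Yes; width 3.

Every vertex of G appears in some bag (union = {0, 1, 2, 3, 4, 5, 6, 7}); every edge is covered by a bag; and for each vertex v the set of bags containing v is connected in the bag tree. The decomposition is therefore valid. The largest bag has 4 vertices, so the width is 3.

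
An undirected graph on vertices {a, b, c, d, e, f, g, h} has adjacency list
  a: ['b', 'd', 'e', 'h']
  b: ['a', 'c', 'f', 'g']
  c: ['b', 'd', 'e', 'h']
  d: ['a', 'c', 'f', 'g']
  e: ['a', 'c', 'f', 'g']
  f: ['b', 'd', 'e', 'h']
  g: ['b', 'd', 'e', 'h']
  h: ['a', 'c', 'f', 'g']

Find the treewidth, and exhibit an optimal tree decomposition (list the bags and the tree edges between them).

Every bag has size at most 5, so the width is 5 − 1 = 4 and tw(G) ≤ 4. For the lower bound: the 5 vertex sets {e,g}, {a,d}, {f,h}, {b}, {c} are disjoint, each induces a connected subgraph, and every pair is joined by at least one edge of G. Contracting each set to a single vertex therefore yields K_{5} as a minor, and since treewidth is minor-monotone, tw(G) ≥ tw(K_{5}) = 4. Hence tw(G) = 4 exactly.

Treewidth 4.
One optimal decomposition is:
Bags: B1 = {b, d, e, g, h}  B2 = {a, b, d, e, h}  B3 = {b, d, e, f, h}  B4 = {b, c, d, e, h}
Tree: B1–B2, B2–B3, B3–B4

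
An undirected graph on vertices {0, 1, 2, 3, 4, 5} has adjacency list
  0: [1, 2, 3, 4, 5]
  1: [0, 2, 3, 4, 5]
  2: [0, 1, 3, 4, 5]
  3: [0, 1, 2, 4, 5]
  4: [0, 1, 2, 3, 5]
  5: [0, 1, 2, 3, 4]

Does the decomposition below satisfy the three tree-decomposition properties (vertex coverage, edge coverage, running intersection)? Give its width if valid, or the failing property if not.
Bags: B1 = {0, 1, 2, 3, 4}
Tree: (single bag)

No — vertex 5 appears in no bag.

A tree decomposition must satisfy three properties: every vertex lies in some bag; for every edge, both endpoints lie together in some bag; and for every vertex, the bags containing it form a connected subtree. Here vertex 5 appears in no bag, so the decomposition is invalid.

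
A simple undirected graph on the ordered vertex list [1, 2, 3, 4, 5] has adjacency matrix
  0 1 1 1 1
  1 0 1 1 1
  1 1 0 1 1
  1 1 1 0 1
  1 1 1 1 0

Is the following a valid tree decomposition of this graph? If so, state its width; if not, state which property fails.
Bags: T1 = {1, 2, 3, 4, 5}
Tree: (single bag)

Every vertex of G appears in some bag (union = {1, 2, 3, 4, 5}); every edge is covered by a bag; and for each vertex v the set of bags containing v is connected in the bag tree. The decomposition is therefore valid. The largest bag has 5 vertices, so the width is 4.

Yes; width 4.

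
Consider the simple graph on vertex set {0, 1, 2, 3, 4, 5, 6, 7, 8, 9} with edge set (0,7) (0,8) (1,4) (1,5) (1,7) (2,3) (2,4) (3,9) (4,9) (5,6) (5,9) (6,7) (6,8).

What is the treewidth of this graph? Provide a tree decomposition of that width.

Treewidth 2.
One such decomposition:
Bags: B1 = {2, 3, 9}  B2 = {2, 4, 9}  B3 = {4, 5, 9}  B4 = {1, 4, 5}  B5 = {1, 5, 6}  B6 = {1, 6, 7}  B7 = {6, 7, 8}  B8 = {0, 7, 8}
Tree: B1–B2, B2–B3, B3–B4, B4–B5, B5–B6, B6–B7, B7–B8

Every bag has size at most 3, so the width is 3 − 1 = 2 and tw(G) ≤ 2. The edges 3–2–4–9–3 form a cycle, so G is not a tree and its treewidth is at least 2. Therefore the treewidth is 2.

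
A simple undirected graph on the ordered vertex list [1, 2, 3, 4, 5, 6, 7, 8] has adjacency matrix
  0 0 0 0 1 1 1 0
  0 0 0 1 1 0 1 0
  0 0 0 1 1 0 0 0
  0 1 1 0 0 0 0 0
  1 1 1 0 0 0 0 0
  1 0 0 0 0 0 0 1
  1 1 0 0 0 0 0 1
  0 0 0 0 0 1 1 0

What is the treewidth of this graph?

2

A width-2 tree decomposition is:
Bags: B1 = {1, 6, 8}  B2 = {1, 7, 8}  B3 = {1, 5, 7}  B4 = {2, 5, 7}  B5 = {2, 3, 5}  B6 = {2, 3, 4}
Tree: B1–B2, B2–B3, B3–B4, B4–B5, B5–B6
Each bag holds 3 vertices, so the decomposition has width 2, which upper-bounds the treewidth. For the lower bound, G contains the cycle 6–8–7–1–6, so G is not a forest; only forests have treewidth ≤ 1, hence tw(G) ≥ 2. Combining the bounds, tw(G) = 2.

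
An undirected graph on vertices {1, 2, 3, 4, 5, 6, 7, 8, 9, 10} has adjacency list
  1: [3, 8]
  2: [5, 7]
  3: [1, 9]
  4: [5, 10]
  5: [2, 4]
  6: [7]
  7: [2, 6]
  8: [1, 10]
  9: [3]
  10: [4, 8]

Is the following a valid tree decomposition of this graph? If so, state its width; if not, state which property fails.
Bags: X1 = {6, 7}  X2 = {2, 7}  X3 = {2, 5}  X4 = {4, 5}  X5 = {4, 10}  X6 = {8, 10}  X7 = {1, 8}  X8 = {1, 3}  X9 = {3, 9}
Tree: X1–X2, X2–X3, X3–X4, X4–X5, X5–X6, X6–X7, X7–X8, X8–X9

Yes; width 1.

Vertex coverage: the bags together contain {1, 2, 3, 4, 5, 6, 7, 8, 9, 10}, the full vertex set. Edge coverage: each edge of G has both endpoints in at least one bag. Running intersection: for every vertex, the bags containing it form a connected subtree. All three properties hold, so this is a valid tree decomposition of width max|bag| − 1 = 1, and hence tw(G) ≤ 1.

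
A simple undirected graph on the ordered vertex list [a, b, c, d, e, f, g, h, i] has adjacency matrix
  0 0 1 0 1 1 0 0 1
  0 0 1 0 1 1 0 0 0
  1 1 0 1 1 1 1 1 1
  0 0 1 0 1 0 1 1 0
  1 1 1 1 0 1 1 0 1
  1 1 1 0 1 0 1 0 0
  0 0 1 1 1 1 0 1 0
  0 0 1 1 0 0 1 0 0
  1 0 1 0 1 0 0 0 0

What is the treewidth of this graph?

A width-3 tree decomposition is:
Bags: B1 = {a, c, e, f}  B2 = {b, c, e, f}  B3 = {c, e, f, g}  B4 = {a, c, e, i}  B5 = {c, d, e, g}  B6 = {c, d, g, h}
Tree: B1–B2, B1–B3, B1–B4, B3–B5, B5–B6
Each bag holds 4 vertices, so the decomposition has width 3, which upper-bounds the treewidth. On the other hand G contains the 4-clique {c, d, e, g}. A clique must lie in a single bag of any decomposition, so no decomposition can have width below 3. The upper and lower bounds meet at 3, so that is the treewidth.

3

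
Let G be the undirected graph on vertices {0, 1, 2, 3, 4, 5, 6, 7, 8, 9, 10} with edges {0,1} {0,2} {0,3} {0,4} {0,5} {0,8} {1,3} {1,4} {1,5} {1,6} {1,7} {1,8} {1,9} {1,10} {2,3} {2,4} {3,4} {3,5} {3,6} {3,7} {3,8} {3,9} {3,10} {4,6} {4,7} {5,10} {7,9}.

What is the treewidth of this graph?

A width-3 tree decomposition is:
Bags: B1 = {0, 1, 3, 4}  B2 = {1, 3, 4, 7}  B3 = {1, 3, 4, 6}  B4 = {0, 1, 3, 5}  B5 = {1, 3, 7, 9}  B6 = {0, 1, 3, 8}  B7 = {1, 3, 5, 10}  B8 = {0, 2, 3, 4}
Tree: B1–B2, B2–B3, B1–B4, B2–B5, B1–B6, B4–B7, B1–B8
Every bag has size at most 4, so the width is 4 − 1 = 3 and tw(G) ≤ 3. For the lower bound, the 4 vertices {0, 1, 3, 8} are pairwise adjacent, and any tree decomposition puts a clique entirely inside one bag — forcing width ≥ 3. Hence tw(G) = 3 exactly.

3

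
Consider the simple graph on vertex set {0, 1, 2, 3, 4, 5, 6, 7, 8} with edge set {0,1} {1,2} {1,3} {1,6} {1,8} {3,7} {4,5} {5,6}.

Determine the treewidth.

1

A width-1 tree decomposition is:
Bags: B1 = {1, 8}  B2 = {1, 3}  B3 = {0, 1}  B4 = {1, 6}  B5 = {1, 2}  B6 = {3, 7}  B7 = {5, 6}  B8 = {4, 5}
Tree: B1–B2, B1–B3, B3–B4, B4–B5, B2–B6, B4–B7, B7–B8
The largest bag has 2 vertices, giving width 1; this decomposition certifies tw(G) ≤ 1. Any graph with an edge has treewidth ≥ 1, and G has the edge 8–1. Therefore the treewidth is 1.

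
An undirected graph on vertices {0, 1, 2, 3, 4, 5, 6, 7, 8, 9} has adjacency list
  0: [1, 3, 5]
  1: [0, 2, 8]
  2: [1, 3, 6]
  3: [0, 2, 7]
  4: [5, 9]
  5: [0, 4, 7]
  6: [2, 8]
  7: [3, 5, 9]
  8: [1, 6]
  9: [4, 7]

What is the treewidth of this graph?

2

A width-2 tree decomposition is:
Bags: B1 = {1, 6, 8}  B2 = {1, 2, 6}  B3 = {0, 1, 2}  B4 = {0, 2, 3}  B5 = {0, 3, 5}  B6 = {3, 5, 7}  B7 = {4, 5, 7}  B8 = {4, 7, 9}
Tree: B1–B2, B2–B3, B3–B4, B4–B5, B5–B6, B6–B7, B7–B8
Every bag has size at most 3, so the width is 3 − 1 = 2 and tw(G) ≤ 2. The edges 8–6–2–1–8 form a cycle, so G is not a tree and its treewidth is at least 2. The upper and lower bounds meet at 2, so that is the treewidth.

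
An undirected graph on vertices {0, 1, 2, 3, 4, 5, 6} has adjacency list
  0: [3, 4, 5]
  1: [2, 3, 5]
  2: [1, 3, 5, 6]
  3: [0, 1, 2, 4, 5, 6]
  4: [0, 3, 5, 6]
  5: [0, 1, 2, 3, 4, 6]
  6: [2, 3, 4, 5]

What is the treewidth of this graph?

A width-3 tree decomposition is:
Bags: B1 = {3, 4, 5, 6}  B2 = {2, 3, 5, 6}  B3 = {0, 3, 4, 5}  B4 = {1, 2, 3, 5}
Tree: B1–B2, B1–B3, B2–B4
Every bag has size at most 4, so the width is 4 − 1 = 3 and tw(G) ≤ 3. On the other hand G contains the 4-clique {0, 3, 4, 5}. A clique must lie in a single bag of any decomposition, so no decomposition can have width below 3. Hence tw(G) = 3 exactly.

3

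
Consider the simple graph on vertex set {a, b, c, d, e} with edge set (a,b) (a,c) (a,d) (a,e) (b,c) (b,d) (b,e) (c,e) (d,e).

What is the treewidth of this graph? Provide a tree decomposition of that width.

Each bag holds 4 vertices, so the decomposition has width 3, which upper-bounds the treewidth. Conversely, {a, b, d, e} is a clique of size 4, and the vertices of any clique must share a bag in every tree decomposition; so some bag has ≥ 4 vertices and tw(G) ≥ 3. Combining the bounds, tw(G) = 3.

Treewidth 3.
One optimal decomposition is:
Bags: B1 = {a, b, c, e}  B2 = {a, b, d, e}
Tree: B1–B2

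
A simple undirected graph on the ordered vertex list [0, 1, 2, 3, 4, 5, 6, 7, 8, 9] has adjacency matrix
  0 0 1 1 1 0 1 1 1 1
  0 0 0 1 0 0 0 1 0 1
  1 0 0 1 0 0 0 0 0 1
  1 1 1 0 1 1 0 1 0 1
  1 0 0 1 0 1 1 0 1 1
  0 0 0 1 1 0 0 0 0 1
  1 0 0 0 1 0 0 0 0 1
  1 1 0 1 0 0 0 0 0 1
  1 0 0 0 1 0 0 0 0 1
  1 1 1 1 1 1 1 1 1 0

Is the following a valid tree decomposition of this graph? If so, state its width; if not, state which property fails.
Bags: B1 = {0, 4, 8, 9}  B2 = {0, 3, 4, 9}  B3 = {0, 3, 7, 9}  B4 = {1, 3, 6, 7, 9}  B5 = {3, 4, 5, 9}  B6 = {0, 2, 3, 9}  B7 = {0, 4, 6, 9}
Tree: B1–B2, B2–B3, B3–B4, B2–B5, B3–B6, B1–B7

A tree decomposition must satisfy three properties: every vertex lies in some bag; for every edge, both endpoints lie together in some bag; and for every vertex, the bags containing it form a connected subtree. Here bags containing vertex 6 are not connected in the tree, so the decomposition is invalid.

No — bags containing vertex 6 are not connected in the tree.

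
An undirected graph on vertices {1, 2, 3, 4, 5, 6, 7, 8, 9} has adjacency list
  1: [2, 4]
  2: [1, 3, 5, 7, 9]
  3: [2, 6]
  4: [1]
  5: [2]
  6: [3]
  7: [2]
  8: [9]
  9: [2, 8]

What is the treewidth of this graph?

1

A width-1 tree decomposition is:
Bags: B1 = {2, 9}  B2 = {2, 5}  B3 = {2, 7}  B4 = {2, 3}  B5 = {1, 2}  B6 = {3, 6}  B7 = {8, 9}  B8 = {1, 4}
Tree: B1–B2, B2–B3, B1–B4, B3–B5, B4–B6, B1–B7, B5–B8
Each bag holds 2 vertices, so the decomposition has width 1, which upper-bounds the treewidth. Since G has at least one edge (e.g. 9–2), it is not an edgeless graph, so tw(G) ≥ 1. Hence tw(G) = 1 exactly.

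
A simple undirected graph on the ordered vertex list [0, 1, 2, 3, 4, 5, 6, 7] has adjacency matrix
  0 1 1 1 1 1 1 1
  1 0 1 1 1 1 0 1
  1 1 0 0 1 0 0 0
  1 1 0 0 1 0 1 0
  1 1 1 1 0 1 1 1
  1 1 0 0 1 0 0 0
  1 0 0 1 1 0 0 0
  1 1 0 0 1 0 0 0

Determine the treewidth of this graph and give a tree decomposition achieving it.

Treewidth 3.
One such decomposition:
Bags: B1 = {0, 1, 2, 4}  B2 = {0, 1, 3, 4}  B3 = {0, 1, 4, 5}  B4 = {0, 3, 4, 6}  B5 = {0, 1, 4, 7}
Tree: B1–B2, B2–B3, B2–B4, B2–B5

The largest bag has 4 vertices, giving width 3; this decomposition certifies tw(G) ≤ 3. Conversely, {0, 1, 2, 4} is a clique of size 4, and the vertices of any clique must share a bag in every tree decomposition; so some bag has ≥ 4 vertices and tw(G) ≥ 3. Combining the bounds, tw(G) = 3.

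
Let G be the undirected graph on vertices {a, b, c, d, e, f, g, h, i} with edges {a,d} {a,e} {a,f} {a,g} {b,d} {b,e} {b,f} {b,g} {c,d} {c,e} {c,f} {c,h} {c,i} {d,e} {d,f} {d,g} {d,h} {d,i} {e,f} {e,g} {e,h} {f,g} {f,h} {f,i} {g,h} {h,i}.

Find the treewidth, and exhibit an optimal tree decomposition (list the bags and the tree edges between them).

Each bag holds 5 vertices, so the decomposition has width 4, which upper-bounds the treewidth. On the other hand G contains the 5-clique {d, e, f, g, h}. A clique must lie in a single bag of any decomposition, so no decomposition can have width below 4. The upper and lower bounds meet at 4, so that is the treewidth.

Treewidth 4.
One such decomposition:
Bags: B1 = {b, d, e, f, g}  B2 = {a, d, e, f, g}  B3 = {d, e, f, g, h}  B4 = {c, d, e, f, h}  B5 = {c, d, f, h, i}
Tree: B1–B2, B2–B3, B3–B4, B4–B5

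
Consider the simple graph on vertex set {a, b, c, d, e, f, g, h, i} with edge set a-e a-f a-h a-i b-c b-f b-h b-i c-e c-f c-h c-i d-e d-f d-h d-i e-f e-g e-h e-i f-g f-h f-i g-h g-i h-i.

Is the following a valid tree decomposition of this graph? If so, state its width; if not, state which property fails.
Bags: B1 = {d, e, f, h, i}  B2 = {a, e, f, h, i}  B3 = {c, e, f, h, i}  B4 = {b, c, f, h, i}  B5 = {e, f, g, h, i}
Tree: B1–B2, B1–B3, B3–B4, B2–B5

Vertex coverage: the bags together contain {a, b, c, d, e, f, g, h, i}, the full vertex set. Edge coverage: each edge of G has both endpoints in at least one bag. Running intersection: for every vertex, the bags containing it form a connected subtree. All three properties hold, so this is a valid tree decomposition of width max|bag| − 1 = 4, and hence tw(G) ≤ 4.

Yes; width 4.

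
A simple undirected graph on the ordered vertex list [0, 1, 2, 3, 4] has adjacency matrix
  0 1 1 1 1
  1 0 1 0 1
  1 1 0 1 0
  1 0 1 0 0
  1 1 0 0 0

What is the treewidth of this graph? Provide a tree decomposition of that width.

The largest bag has 3 vertices, giving width 2; this decomposition certifies tw(G) ≤ 2. On the other hand G contains the 3-clique {0, 1, 2}. A clique must lie in a single bag of any decomposition, so no decomposition can have width below 2. Combining the bounds, tw(G) = 2.

Treewidth 2.
One such decomposition:
Bags: B1 = {0, 1, 2}  B2 = {0, 2, 3}  B3 = {0, 1, 4}
Tree: B1–B2, B1–B3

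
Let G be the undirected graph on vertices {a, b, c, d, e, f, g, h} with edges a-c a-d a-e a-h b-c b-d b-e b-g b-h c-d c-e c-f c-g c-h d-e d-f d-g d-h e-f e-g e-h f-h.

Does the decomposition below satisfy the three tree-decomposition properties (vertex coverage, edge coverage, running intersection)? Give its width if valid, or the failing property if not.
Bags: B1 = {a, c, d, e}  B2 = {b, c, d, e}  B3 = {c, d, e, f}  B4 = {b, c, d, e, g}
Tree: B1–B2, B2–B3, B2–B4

A tree decomposition must satisfy three properties: every vertex lies in some bag; for every edge, both endpoints lie together in some bag; and for every vertex, the bags containing it form a connected subtree. Here vertex h appears in no bag, so the decomposition is invalid.

No — vertex h appears in no bag.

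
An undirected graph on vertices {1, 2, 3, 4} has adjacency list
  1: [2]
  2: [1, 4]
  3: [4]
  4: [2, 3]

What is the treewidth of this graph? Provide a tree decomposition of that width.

Treewidth 1.
One such decomposition:
Bags: B1 = {2, 4}  B2 = {1, 2}  B3 = {3, 4}
Tree: B1–B2, B1–B3

Every bag has size at most 2, so the width is 2 − 1 = 1 and tw(G) ≤ 1. Any graph with an edge has treewidth ≥ 1, and G has the edge 4–2. Therefore the treewidth is 1.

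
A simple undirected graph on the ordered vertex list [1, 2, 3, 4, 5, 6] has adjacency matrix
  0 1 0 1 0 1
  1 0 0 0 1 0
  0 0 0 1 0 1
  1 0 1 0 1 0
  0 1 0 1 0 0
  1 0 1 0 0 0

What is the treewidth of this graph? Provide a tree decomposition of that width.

The largest bag has 3 vertices, giving width 2; this decomposition certifies tw(G) ≤ 2. The edges 5–2–1–4–5 form a cycle, so G is not a tree and its treewidth is at least 2. Hence tw(G) = 2 exactly.

Treewidth 2.
Bags: B1 = {2, 4, 5}  B2 = {1, 2, 4}  B3 = {1, 3, 4}  B4 = {1, 3, 6}
Tree: B1–B2, B2–B3, B3–B4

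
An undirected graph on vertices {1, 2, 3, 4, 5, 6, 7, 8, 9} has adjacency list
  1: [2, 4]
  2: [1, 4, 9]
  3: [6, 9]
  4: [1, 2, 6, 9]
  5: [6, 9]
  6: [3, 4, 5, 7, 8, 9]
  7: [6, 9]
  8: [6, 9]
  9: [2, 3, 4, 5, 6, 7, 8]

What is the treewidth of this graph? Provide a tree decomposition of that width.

Treewidth 2.
One optimal decomposition is:
Bags: B1 = {4, 6, 9}  B2 = {2, 4, 9}  B3 = {6, 8, 9}  B4 = {6, 7, 9}  B5 = {1, 2, 4}  B6 = {5, 6, 9}  B7 = {3, 6, 9}
Tree: B1–B2, B1–B3, B1–B4, B2–B5, B1–B6, B4–B7

Every bag has size at most 3, so the width is 3 − 1 = 2 and tw(G) ≤ 2. On the other hand G contains the 3-clique {1, 2, 4}. A clique must lie in a single bag of any decomposition, so no decomposition can have width below 2. Combining the bounds, tw(G) = 2.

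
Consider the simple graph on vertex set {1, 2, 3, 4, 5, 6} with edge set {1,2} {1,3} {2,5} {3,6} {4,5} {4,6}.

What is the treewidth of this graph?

A width-2 tree decomposition is:
Bags: B1 = {3, 4, 6}  B2 = {3, 4, 5}  B3 = {2, 3, 5}  B4 = {1, 2, 3}
Tree: B1–B2, B2–B3, B3–B4
Each bag holds 3 vertices, so the decomposition has width 2, which upper-bounds the treewidth. For the lower bound, G contains the cycle 3–6–4–5–2–1–3, so G is not a forest; only forests have treewidth ≤ 1, hence tw(G) ≥ 2. Therefore the treewidth is 2.

2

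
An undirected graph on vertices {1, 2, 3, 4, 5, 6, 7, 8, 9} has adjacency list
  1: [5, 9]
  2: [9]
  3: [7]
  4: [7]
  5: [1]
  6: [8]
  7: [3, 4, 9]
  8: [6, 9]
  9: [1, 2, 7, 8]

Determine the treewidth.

1

A width-1 tree decomposition is:
Bags: B1 = {7, 9}  B2 = {8, 9}  B3 = {4, 7}  B4 = {1, 9}  B5 = {2, 9}  B6 = {3, 7}  B7 = {1, 5}  B8 = {6, 8}
Tree: B1–B2, B1–B3, B1–B4, B4–B5, B1–B6, B4–B7, B2–B8
Each bag holds 2 vertices, so the decomposition has width 1, which upper-bounds the treewidth. Any graph with an edge has treewidth ≥ 1, and G has the edge 9–7. Combining the bounds, tw(G) = 1.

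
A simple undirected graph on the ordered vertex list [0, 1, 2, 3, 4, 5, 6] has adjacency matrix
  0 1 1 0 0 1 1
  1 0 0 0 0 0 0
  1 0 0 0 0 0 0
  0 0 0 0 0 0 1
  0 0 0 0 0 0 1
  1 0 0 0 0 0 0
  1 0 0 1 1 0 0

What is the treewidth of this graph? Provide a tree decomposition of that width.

Every bag has size at most 2, so the width is 2 − 1 = 1 and tw(G) ≤ 1. Any graph with an edge has treewidth ≥ 1, and G has the edge 5–0. Hence tw(G) = 1 exactly.

Treewidth 1.
One such decomposition:
Bags: B1 = {0, 5}  B2 = {0, 1}  B3 = {0, 6}  B4 = {3, 6}  B5 = {0, 2}  B6 = {4, 6}
Tree: B1–B2, B1–B3, B3–B4, B2–B5, B3–B6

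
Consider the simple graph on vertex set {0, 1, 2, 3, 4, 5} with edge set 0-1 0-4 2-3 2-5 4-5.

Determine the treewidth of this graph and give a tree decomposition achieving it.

Treewidth 1.
Bags: B1 = {2, 5}  B2 = {4, 5}  B3 = {2, 3}  B4 = {0, 4}  B5 = {0, 1}
Tree: B1–B2, B1–B3, B2–B4, B4–B5

Each bag holds 2 vertices, so the decomposition has width 1, which upper-bounds the treewidth. G has an edge, so its treewidth is at least 1. The upper and lower bounds meet at 1, so that is the treewidth.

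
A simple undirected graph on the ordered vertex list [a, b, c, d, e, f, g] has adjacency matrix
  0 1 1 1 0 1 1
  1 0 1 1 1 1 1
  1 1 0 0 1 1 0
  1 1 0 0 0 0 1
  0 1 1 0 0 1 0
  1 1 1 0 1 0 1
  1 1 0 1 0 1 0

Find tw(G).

3

A width-3 tree decomposition is:
Bags: B1 = {a, b, c, f}  B2 = {a, b, f, g}  B3 = {b, c, e, f}  B4 = {a, b, d, g}
Tree: B1–B2, B1–B3, B2–B4
Each bag holds 4 vertices, so the decomposition has width 3, which upper-bounds the treewidth. On the other hand G contains the 4-clique {a, b, d, g}. A clique must lie in a single bag of any decomposition, so no decomposition can have width below 3. Combining the bounds, tw(G) = 3.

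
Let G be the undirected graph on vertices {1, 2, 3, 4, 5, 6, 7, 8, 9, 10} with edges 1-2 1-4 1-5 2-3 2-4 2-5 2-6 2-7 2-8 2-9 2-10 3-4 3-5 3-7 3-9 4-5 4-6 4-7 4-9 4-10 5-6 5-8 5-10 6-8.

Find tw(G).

3

A width-3 tree decomposition is:
Bags: B1 = {2, 4, 5, 6}  B2 = {2, 5, 6, 8}  B3 = {2, 3, 4, 5}  B4 = {2, 4, 5, 10}  B5 = {2, 3, 4, 7}  B6 = {1, 2, 4, 5}  B7 = {2, 3, 4, 9}
Tree: B1–B2, B1–B3, B1–B4, B3–B5, B4–B6, B5–B7
Each bag holds 4 vertices, so the decomposition has width 3, which upper-bounds the treewidth. Conversely, {2, 5, 6, 8} is a clique of size 4, and the vertices of any clique must share a bag in every tree decomposition; so some bag has ≥ 4 vertices and tw(G) ≥ 3. Hence tw(G) = 3 exactly.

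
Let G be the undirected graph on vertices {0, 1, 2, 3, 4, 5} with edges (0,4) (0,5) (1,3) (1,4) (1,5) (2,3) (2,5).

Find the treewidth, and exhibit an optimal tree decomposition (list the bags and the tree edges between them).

The largest bag has 3 vertices, giving width 2; this decomposition certifies tw(G) ≤ 2. For the lower bound, G contains the cycle 0–4–1–5–0, so G is not a forest; only forests have treewidth ≤ 1, hence tw(G) ≥ 2. Hence tw(G) = 2 exactly.

Treewidth 2.
Bags: B1 = {0, 4, 5}  B2 = {1, 4, 5}  B3 = {1, 2, 5}  B4 = {1, 2, 3}
Tree: B1–B2, B2–B3, B3–B4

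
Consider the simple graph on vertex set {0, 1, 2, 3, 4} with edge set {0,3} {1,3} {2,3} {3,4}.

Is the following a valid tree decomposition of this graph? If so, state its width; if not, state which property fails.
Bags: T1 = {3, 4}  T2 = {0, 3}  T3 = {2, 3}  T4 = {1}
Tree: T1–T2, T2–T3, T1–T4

A tree decomposition must satisfy three properties: every vertex lies in some bag; for every edge, both endpoints lie together in some bag; and for every vertex, the bags containing it form a connected subtree. Here edge (3,1) lies in no bag, so the decomposition is invalid.

No — edge (3,1) lies in no bag.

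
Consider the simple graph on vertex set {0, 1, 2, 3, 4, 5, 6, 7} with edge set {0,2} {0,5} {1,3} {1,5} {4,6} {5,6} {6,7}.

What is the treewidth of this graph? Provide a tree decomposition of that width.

Treewidth 1.
One optimal decomposition is:
Bags: B1 = {5, 6}  B2 = {1, 5}  B3 = {4, 6}  B4 = {0, 5}  B5 = {0, 2}  B6 = {6, 7}  B7 = {1, 3}
Tree: B1–B2, B1–B3, B2–B4, B4–B5, B1–B6, B2–B7

The largest bag has 2 vertices, giving width 1; this decomposition certifies tw(G) ≤ 1. Since G has at least one edge (e.g. 5–6), it is not an edgeless graph, so tw(G) ≥ 1. Therefore the treewidth is 1.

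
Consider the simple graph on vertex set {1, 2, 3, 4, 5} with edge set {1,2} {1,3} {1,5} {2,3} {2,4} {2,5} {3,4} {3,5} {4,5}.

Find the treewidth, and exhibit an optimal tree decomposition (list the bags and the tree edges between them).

Every bag has size at most 4, so the width is 4 − 1 = 3 and tw(G) ≤ 3. On the other hand G contains the 4-clique {1, 2, 3, 5}. A clique must lie in a single bag of any decomposition, so no decomposition can have width below 3. Therefore the treewidth is 3.

Treewidth 3.
One such decomposition:
Bags: B1 = {1, 2, 3, 5}  B2 = {2, 3, 4, 5}
Tree: B1–B2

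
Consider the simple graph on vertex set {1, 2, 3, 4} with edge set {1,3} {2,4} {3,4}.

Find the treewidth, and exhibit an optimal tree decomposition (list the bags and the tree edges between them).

The largest bag has 2 vertices, giving width 1; this decomposition certifies tw(G) ≤ 1. Since G has at least one edge (e.g. 1–3), it is not an edgeless graph, so tw(G) ≥ 1. Therefore the treewidth is 1.

Treewidth 1.
One such decomposition:
Bags: B1 = {1, 3}  B2 = {3, 4}  B3 = {2, 4}
Tree: B1–B2, B2–B3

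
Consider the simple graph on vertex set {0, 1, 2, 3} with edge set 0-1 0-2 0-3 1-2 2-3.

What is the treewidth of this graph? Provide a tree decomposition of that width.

The largest bag has 3 vertices, giving width 2; this decomposition certifies tw(G) ≤ 2. On the other hand G contains the 3-clique {0, 1, 2}. A clique must lie in a single bag of any decomposition, so no decomposition can have width below 2. The upper and lower bounds meet at 2, so that is the treewidth.

Treewidth 2.
One optimal decomposition is:
Bags: B1 = {0, 1, 2}  B2 = {0, 2, 3}
Tree: B1–B2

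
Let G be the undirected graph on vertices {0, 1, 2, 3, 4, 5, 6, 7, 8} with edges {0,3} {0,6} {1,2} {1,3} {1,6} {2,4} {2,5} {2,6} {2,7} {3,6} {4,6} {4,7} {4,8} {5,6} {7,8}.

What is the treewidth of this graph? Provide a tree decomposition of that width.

Each bag holds 3 vertices, so the decomposition has width 2, which upper-bounds the treewidth. Conversely, {4, 7, 8} is a clique of size 3, and the vertices of any clique must share a bag in every tree decomposition; so some bag has ≥ 3 vertices and tw(G) ≥ 2. Hence tw(G) = 2 exactly.

Treewidth 2.
One such decomposition:
Bags: B1 = {2, 4, 6}  B2 = {2, 5, 6}  B3 = {1, 2, 6}  B4 = {2, 4, 7}  B5 = {1, 3, 6}  B6 = {4, 7, 8}  B7 = {0, 3, 6}
Tree: B1–B2, B1–B3, B1–B4, B3–B5, B4–B6, B5–B7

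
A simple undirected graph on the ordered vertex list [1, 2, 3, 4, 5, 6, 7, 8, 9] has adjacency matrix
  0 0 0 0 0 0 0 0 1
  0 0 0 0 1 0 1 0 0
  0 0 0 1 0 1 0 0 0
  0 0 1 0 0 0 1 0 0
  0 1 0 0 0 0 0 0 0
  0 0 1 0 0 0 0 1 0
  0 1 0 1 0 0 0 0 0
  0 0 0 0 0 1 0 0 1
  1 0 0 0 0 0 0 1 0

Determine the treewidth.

A width-1 tree decomposition is:
Bags: B1 = {2, 5}  B2 = {2, 7}  B3 = {4, 7}  B4 = {3, 4}  B5 = {3, 6}  B6 = {6, 8}  B7 = {8, 9}  B8 = {1, 9}
Tree: B1–B2, B2–B3, B3–B4, B4–B5, B5–B6, B6–B7, B7–B8
Each bag holds 2 vertices, so the decomposition has width 1, which upper-bounds the treewidth. Since G has at least one edge (e.g. 5–2), it is not an edgeless graph, so tw(G) ≥ 1. Hence tw(G) = 1 exactly.

1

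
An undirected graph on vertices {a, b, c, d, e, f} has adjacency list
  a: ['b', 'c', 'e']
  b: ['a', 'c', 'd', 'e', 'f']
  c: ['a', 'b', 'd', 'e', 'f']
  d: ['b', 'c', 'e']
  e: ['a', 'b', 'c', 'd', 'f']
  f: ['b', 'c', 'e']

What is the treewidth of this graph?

3

A width-3 tree decomposition is:
Bags: B1 = {a, b, c, e}  B2 = {b, c, d, e}  B3 = {b, c, e, f}
Tree: B1–B2, B1–B3
The largest bag has 4 vertices, giving width 3; this decomposition certifies tw(G) ≤ 3. For the lower bound, the 4 vertices {b, c, d, e} are pairwise adjacent, and any tree decomposition puts a clique entirely inside one bag — forcing width ≥ 3. The upper and lower bounds meet at 3, so that is the treewidth.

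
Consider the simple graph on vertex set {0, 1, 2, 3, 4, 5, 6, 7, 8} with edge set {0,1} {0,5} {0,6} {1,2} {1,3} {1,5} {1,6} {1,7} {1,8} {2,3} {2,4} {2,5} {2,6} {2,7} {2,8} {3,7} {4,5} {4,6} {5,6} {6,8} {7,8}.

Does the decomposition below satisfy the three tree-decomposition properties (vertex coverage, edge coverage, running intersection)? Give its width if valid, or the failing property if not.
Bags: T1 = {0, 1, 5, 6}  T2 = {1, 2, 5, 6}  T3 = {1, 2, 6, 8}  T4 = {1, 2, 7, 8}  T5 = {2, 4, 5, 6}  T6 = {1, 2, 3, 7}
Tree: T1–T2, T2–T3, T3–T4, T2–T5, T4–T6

Yes; width 3.

Vertex coverage: the bags together contain {0, 1, 2, 3, 4, 5, 6, 7, 8}, the full vertex set. Edge coverage: each edge of G has both endpoints in at least one bag. Running intersection: for every vertex, the bags containing it form a connected subtree. All three properties hold, so this is a valid tree decomposition of width max|bag| − 1 = 3, and hence tw(G) ≤ 3.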